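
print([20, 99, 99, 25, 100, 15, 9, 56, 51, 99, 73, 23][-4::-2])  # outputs [51, 9, 100, 99, 20]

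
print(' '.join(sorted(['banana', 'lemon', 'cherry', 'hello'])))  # banana cherry hello lemon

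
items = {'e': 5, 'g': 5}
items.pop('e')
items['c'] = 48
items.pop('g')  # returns 5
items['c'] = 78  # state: {'c': 78}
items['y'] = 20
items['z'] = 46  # {'c': 78, 'y': 20, 'z': 46}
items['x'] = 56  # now {'c': 78, 'y': 20, 'z': 46, 'x': 56}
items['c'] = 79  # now {'c': 79, 'y': 20, 'z': 46, 'x': 56}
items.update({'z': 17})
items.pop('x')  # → 56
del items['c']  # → {'y': 20, 'z': 17}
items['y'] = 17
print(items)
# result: {'y': 17, 'z': 17}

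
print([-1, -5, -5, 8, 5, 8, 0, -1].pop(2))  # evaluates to -5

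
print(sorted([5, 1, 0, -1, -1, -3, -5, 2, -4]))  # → [-5, -4, -3, -1, -1, 0, 1, 2, 5]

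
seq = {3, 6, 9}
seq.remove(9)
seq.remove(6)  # {3}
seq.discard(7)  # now {3}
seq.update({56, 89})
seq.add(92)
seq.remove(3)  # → {56, 89, 92}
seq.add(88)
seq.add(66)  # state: {56, 66, 88, 89, 92}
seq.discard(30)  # {56, 66, 88, 89, 92}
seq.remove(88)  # {56, 66, 89, 92}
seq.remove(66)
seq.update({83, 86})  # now {56, 83, 86, 89, 92}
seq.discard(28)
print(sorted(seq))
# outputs [56, 83, 86, 89, 92]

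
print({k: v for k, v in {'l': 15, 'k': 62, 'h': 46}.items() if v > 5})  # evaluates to {'l': 15, 'k': 62, 'h': 46}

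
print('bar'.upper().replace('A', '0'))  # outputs B0R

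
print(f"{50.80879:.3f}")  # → 50.809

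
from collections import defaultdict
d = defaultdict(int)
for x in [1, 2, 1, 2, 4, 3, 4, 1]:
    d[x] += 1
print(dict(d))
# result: {1: 3, 2: 2, 4: 2, 3: 1}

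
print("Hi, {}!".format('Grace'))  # Hi, Grace!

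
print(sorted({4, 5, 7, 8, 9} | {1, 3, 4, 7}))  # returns [1, 3, 4, 5, 7, 8, 9]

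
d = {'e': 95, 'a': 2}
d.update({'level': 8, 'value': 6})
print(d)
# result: {'e': 95, 'a': 2, 'level': 8, 'value': 6}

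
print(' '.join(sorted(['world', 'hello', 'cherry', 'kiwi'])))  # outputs cherry hello kiwi world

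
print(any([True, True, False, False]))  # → True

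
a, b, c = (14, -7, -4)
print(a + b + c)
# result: 3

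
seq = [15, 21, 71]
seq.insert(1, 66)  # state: [15, 66, 21, 71]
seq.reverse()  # [71, 21, 66, 15]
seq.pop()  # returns 15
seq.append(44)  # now [71, 21, 66, 44]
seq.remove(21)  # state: [71, 66, 44]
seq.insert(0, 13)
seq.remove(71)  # [13, 66, 44]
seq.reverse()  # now [44, 66, 13]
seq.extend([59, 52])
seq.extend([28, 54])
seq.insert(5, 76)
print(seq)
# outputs [44, 66, 13, 59, 52, 76, 28, 54]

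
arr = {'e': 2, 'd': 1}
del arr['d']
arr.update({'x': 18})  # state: {'e': 2, 'x': 18}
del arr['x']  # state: {'e': 2}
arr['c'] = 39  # {'e': 2, 'c': 39}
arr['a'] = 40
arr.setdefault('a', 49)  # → 40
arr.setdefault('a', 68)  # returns 40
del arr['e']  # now {'c': 39, 'a': 40}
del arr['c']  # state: {'a': 40}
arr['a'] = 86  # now {'a': 86}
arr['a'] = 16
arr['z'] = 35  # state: {'a': 16, 'z': 35}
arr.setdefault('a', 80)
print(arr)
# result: {'a': 16, 'z': 35}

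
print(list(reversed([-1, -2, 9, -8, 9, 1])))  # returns [1, 9, -8, 9, -2, -1]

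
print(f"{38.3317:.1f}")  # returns 38.3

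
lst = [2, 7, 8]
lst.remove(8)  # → [2, 7]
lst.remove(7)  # [2]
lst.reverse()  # [2]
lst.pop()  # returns 2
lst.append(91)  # [91]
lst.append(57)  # [91, 57]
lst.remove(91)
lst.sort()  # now [57]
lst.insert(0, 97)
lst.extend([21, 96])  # [97, 57, 21, 96]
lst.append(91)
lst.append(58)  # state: [97, 57, 21, 96, 91, 58]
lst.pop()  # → 58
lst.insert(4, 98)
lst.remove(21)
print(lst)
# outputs [97, 57, 96, 98, 91]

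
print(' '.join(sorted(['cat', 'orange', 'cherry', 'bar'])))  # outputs bar cat cherry orange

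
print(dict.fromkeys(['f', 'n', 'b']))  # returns {'f': None, 'n': None, 'b': None}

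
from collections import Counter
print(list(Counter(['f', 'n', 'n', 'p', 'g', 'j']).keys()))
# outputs ['f', 'n', 'p', 'g', 'j']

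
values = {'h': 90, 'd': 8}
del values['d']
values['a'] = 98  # {'h': 90, 'a': 98}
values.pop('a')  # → 98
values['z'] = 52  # {'h': 90, 'z': 52}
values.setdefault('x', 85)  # 85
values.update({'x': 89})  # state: {'h': 90, 'z': 52, 'x': 89}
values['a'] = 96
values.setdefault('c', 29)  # 29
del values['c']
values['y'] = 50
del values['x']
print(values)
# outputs {'h': 90, 'z': 52, 'a': 96, 'y': 50}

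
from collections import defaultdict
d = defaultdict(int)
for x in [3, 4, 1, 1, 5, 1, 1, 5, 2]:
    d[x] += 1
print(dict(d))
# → {3: 1, 4: 1, 1: 4, 5: 2, 2: 1}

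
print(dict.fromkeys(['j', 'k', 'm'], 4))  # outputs {'j': 4, 'k': 4, 'm': 4}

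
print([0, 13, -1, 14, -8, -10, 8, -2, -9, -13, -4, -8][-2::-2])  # [-4, -9, 8, -8, -1, 0]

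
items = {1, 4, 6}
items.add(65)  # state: {1, 4, 6, 65}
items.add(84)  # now {1, 4, 6, 65, 84}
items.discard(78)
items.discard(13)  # {1, 4, 6, 65, 84}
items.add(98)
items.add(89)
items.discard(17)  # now {1, 4, 6, 65, 84, 89, 98}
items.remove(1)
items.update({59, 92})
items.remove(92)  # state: {4, 6, 59, 65, 84, 89, 98}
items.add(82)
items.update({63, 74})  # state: {4, 6, 59, 63, 65, 74, 82, 84, 89, 98}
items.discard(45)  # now {4, 6, 59, 63, 65, 74, 82, 84, 89, 98}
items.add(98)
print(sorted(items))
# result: [4, 6, 59, 63, 65, 74, 82, 84, 89, 98]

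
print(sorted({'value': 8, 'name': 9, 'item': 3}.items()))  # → [('item', 3), ('name', 9), ('value', 8)]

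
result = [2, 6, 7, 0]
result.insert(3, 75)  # [2, 6, 7, 75, 0]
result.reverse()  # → [0, 75, 7, 6, 2]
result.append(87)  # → [0, 75, 7, 6, 2, 87]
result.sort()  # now [0, 2, 6, 7, 75, 87]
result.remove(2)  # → [0, 6, 7, 75, 87]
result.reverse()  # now [87, 75, 7, 6, 0]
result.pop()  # 0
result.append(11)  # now [87, 75, 7, 6, 11]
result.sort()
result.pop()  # 87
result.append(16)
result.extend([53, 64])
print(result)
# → [6, 7, 11, 75, 16, 53, 64]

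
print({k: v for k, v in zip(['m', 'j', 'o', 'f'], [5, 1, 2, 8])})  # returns {'m': 5, 'j': 1, 'o': 2, 'f': 8}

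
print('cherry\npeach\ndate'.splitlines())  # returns ['cherry', 'peach', 'date']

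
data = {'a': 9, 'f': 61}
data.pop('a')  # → 9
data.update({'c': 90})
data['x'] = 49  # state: {'f': 61, 'c': 90, 'x': 49}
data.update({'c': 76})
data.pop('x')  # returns 49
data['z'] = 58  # {'f': 61, 'c': 76, 'z': 58}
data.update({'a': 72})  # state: {'f': 61, 'c': 76, 'z': 58, 'a': 72}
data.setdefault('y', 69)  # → 69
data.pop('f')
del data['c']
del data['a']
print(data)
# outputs {'z': 58, 'y': 69}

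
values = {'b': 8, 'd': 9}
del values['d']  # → {'b': 8}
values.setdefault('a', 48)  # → 48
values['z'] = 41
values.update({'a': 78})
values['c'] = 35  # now {'b': 8, 'a': 78, 'z': 41, 'c': 35}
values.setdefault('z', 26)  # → 41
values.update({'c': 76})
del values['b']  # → {'a': 78, 'z': 41, 'c': 76}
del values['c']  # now {'a': 78, 'z': 41}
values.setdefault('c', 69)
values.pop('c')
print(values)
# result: {'a': 78, 'z': 41}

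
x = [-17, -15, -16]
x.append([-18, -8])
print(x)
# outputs [-17, -15, -16, [-18, -8]]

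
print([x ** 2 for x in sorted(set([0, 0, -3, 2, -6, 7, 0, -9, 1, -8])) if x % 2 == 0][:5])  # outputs [64, 36, 0, 4]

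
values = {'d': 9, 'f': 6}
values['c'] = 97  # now {'d': 9, 'f': 6, 'c': 97}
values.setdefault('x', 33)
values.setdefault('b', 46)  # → 46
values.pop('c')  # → 97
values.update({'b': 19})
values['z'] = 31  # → {'d': 9, 'f': 6, 'x': 33, 'b': 19, 'z': 31}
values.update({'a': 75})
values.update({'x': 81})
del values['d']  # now {'f': 6, 'x': 81, 'b': 19, 'z': 31, 'a': 75}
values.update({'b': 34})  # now {'f': 6, 'x': 81, 'b': 34, 'z': 31, 'a': 75}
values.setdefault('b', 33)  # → 34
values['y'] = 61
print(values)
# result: {'f': 6, 'x': 81, 'b': 34, 'z': 31, 'a': 75, 'y': 61}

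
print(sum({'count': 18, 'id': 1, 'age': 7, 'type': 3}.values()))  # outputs 29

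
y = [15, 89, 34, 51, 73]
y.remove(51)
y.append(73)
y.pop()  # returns 73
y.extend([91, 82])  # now [15, 89, 34, 73, 91, 82]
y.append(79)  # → [15, 89, 34, 73, 91, 82, 79]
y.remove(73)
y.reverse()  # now [79, 82, 91, 34, 89, 15]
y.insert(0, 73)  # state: [73, 79, 82, 91, 34, 89, 15]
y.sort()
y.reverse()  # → [91, 89, 82, 79, 73, 34, 15]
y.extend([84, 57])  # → [91, 89, 82, 79, 73, 34, 15, 84, 57]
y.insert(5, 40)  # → [91, 89, 82, 79, 73, 40, 34, 15, 84, 57]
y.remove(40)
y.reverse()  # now [57, 84, 15, 34, 73, 79, 82, 89, 91]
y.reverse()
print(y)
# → [91, 89, 82, 79, 73, 34, 15, 84, 57]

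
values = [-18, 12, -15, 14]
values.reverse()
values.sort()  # [-18, -15, 12, 14]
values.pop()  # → 14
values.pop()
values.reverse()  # [-15, -18]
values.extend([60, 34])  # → [-15, -18, 60, 34]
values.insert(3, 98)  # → [-15, -18, 60, 98, 34]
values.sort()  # [-18, -15, 34, 60, 98]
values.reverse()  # [98, 60, 34, -15, -18]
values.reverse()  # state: [-18, -15, 34, 60, 98]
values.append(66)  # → [-18, -15, 34, 60, 98, 66]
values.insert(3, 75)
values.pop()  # 66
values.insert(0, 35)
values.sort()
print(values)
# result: [-18, -15, 34, 35, 60, 75, 98]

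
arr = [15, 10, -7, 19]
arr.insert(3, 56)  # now [15, 10, -7, 56, 19]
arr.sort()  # [-7, 10, 15, 19, 56]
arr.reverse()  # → [56, 19, 15, 10, -7]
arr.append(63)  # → [56, 19, 15, 10, -7, 63]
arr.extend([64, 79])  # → [56, 19, 15, 10, -7, 63, 64, 79]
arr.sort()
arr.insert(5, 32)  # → [-7, 10, 15, 19, 56, 32, 63, 64, 79]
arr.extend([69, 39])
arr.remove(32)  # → [-7, 10, 15, 19, 56, 63, 64, 79, 69, 39]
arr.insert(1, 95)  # [-7, 95, 10, 15, 19, 56, 63, 64, 79, 69, 39]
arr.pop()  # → 39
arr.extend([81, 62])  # [-7, 95, 10, 15, 19, 56, 63, 64, 79, 69, 81, 62]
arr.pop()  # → 62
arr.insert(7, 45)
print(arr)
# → [-7, 95, 10, 15, 19, 56, 63, 45, 64, 79, 69, 81]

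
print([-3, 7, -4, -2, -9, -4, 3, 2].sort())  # None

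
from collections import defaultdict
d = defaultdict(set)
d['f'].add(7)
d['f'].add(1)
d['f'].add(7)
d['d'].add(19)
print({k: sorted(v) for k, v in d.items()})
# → {'f': [1, 7], 'd': [19]}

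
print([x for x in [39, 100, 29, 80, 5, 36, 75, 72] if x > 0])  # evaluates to [39, 100, 29, 80, 5, 36, 75, 72]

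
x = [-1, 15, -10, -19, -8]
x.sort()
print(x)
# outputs [-19, -10, -8, -1, 15]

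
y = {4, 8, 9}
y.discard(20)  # {4, 8, 9}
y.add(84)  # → {4, 8, 9, 84}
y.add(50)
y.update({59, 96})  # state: {4, 8, 9, 50, 59, 84, 96}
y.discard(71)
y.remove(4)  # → {8, 9, 50, 59, 84, 96}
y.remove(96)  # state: {8, 9, 50, 59, 84}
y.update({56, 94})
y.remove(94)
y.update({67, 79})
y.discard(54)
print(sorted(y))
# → [8, 9, 50, 56, 59, 67, 79, 84]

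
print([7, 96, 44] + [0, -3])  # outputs [7, 96, 44, 0, -3]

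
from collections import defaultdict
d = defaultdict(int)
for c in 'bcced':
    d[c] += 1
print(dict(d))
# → {'b': 1, 'c': 2, 'e': 1, 'd': 1}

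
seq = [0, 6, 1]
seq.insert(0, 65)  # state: [65, 0, 6, 1]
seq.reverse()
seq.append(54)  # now [1, 6, 0, 65, 54]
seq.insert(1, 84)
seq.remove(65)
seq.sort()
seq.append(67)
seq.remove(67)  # [0, 1, 6, 54, 84]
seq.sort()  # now [0, 1, 6, 54, 84]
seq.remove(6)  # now [0, 1, 54, 84]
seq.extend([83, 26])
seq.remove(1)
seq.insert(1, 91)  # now [0, 91, 54, 84, 83, 26]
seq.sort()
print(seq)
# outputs [0, 26, 54, 83, 84, 91]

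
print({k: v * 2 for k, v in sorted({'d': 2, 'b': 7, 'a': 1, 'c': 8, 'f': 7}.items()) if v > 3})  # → {'b': 14, 'c': 16, 'f': 14}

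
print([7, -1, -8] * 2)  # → [7, -1, -8, 7, -1, -8]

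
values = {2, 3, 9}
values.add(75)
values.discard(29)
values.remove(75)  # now {2, 3, 9}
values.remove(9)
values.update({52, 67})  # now {2, 3, 52, 67}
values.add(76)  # {2, 3, 52, 67, 76}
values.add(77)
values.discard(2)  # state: {3, 52, 67, 76, 77}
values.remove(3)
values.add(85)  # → {52, 67, 76, 77, 85}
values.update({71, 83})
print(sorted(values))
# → [52, 67, 71, 76, 77, 83, 85]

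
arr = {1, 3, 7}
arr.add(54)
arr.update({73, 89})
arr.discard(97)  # {1, 3, 7, 54, 73, 89}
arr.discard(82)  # {1, 3, 7, 54, 73, 89}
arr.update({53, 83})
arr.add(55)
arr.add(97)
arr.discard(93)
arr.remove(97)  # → {1, 3, 7, 53, 54, 55, 73, 83, 89}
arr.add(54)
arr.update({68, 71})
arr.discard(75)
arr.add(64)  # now {1, 3, 7, 53, 54, 55, 64, 68, 71, 73, 83, 89}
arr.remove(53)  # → {1, 3, 7, 54, 55, 64, 68, 71, 73, 83, 89}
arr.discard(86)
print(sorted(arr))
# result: [1, 3, 7, 54, 55, 64, 68, 71, 73, 83, 89]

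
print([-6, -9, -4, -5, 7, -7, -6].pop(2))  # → -4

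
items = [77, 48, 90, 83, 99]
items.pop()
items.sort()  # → [48, 77, 83, 90]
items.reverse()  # [90, 83, 77, 48]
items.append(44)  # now [90, 83, 77, 48, 44]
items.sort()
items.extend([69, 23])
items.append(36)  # [44, 48, 77, 83, 90, 69, 23, 36]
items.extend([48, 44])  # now [44, 48, 77, 83, 90, 69, 23, 36, 48, 44]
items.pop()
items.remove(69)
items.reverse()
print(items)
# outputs [48, 36, 23, 90, 83, 77, 48, 44]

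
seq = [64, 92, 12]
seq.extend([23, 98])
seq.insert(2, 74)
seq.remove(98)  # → [64, 92, 74, 12, 23]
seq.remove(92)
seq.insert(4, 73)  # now [64, 74, 12, 23, 73]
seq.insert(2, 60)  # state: [64, 74, 60, 12, 23, 73]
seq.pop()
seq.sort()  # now [12, 23, 60, 64, 74]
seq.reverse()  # [74, 64, 60, 23, 12]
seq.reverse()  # [12, 23, 60, 64, 74]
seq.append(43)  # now [12, 23, 60, 64, 74, 43]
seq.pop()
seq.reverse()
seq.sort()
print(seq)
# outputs [12, 23, 60, 64, 74]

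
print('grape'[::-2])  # eag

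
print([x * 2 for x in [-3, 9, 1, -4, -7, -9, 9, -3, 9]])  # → [-6, 18, 2, -8, -14, -18, 18, -6, 18]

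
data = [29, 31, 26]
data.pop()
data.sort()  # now [29, 31]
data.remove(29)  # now [31]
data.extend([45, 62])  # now [31, 45, 62]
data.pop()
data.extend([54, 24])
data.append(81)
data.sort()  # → [24, 31, 45, 54, 81]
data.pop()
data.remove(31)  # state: [24, 45, 54]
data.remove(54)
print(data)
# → [24, 45]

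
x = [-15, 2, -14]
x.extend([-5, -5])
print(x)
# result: [-15, 2, -14, -5, -5]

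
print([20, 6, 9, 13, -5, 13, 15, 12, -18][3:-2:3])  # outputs [13, 15]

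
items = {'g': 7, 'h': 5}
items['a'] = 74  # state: {'g': 7, 'h': 5, 'a': 74}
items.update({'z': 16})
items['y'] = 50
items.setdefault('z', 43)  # 16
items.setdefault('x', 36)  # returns 36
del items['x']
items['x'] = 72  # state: {'g': 7, 'h': 5, 'a': 74, 'z': 16, 'y': 50, 'x': 72}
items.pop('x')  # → 72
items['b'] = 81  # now {'g': 7, 'h': 5, 'a': 74, 'z': 16, 'y': 50, 'b': 81}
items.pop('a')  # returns 74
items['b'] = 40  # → {'g': 7, 'h': 5, 'z': 16, 'y': 50, 'b': 40}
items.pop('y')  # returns 50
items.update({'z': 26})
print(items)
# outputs {'g': 7, 'h': 5, 'z': 26, 'b': 40}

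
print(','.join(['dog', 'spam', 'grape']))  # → dog,spam,grape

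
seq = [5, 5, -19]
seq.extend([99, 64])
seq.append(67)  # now [5, 5, -19, 99, 64, 67]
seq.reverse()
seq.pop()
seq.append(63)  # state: [67, 64, 99, -19, 5, 63]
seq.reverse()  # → [63, 5, -19, 99, 64, 67]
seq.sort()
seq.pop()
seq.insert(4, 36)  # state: [-19, 5, 63, 64, 36, 67]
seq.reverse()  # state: [67, 36, 64, 63, 5, -19]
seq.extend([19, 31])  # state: [67, 36, 64, 63, 5, -19, 19, 31]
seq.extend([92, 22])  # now [67, 36, 64, 63, 5, -19, 19, 31, 92, 22]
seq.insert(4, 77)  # [67, 36, 64, 63, 77, 5, -19, 19, 31, 92, 22]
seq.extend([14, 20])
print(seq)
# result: [67, 36, 64, 63, 77, 5, -19, 19, 31, 92, 22, 14, 20]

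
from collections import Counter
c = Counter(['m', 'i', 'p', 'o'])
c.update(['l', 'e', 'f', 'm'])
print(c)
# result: Counter({'m': 2, 'i': 1, 'p': 1, 'o': 1, 'l': 1, 'e': 1, 'f': 1})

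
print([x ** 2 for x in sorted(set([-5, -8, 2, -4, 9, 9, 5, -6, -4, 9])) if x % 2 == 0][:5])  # [64, 36, 16, 4]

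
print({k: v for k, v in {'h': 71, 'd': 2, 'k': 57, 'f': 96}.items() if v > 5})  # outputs {'h': 71, 'k': 57, 'f': 96}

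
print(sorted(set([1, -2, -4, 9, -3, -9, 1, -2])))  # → [-9, -4, -3, -2, 1, 9]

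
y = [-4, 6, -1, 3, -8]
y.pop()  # -8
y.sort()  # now [-4, -1, 3, 6]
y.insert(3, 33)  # [-4, -1, 3, 33, 6]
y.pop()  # 6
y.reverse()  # [33, 3, -1, -4]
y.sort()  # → [-4, -1, 3, 33]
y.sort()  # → [-4, -1, 3, 33]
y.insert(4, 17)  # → [-4, -1, 3, 33, 17]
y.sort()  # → [-4, -1, 3, 17, 33]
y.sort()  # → [-4, -1, 3, 17, 33]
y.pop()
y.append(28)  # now [-4, -1, 3, 17, 28]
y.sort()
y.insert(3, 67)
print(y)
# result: [-4, -1, 3, 67, 17, 28]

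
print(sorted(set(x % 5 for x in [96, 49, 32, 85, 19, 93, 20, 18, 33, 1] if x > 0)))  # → [0, 1, 2, 3, 4]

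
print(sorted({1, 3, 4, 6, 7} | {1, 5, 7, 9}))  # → [1, 3, 4, 5, 6, 7, 9]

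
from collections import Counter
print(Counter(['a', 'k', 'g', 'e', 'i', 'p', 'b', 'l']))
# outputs Counter({'a': 1, 'k': 1, 'g': 1, 'e': 1, 'i': 1, 'p': 1, 'b': 1, 'l': 1})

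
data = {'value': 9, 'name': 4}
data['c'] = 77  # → {'value': 9, 'name': 4, 'c': 77}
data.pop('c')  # 77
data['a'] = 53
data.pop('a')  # 53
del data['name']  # {'value': 9}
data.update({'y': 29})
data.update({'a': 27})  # {'value': 9, 'y': 29, 'a': 27}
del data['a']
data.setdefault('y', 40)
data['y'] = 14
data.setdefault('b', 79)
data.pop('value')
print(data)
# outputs {'y': 14, 'b': 79}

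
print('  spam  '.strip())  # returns spam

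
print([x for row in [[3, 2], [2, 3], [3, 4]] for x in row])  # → [3, 2, 2, 3, 3, 4]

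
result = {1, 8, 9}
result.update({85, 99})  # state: {1, 8, 9, 85, 99}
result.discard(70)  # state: {1, 8, 9, 85, 99}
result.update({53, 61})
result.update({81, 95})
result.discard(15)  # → {1, 8, 9, 53, 61, 81, 85, 95, 99}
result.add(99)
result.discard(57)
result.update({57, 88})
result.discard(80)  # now {1, 8, 9, 53, 57, 61, 81, 85, 88, 95, 99}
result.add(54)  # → {1, 8, 9, 53, 54, 57, 61, 81, 85, 88, 95, 99}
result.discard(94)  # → {1, 8, 9, 53, 54, 57, 61, 81, 85, 88, 95, 99}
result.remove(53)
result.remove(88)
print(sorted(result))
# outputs [1, 8, 9, 54, 57, 61, 81, 85, 95, 99]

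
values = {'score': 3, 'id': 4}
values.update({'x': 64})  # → {'score': 3, 'id': 4, 'x': 64}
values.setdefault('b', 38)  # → 38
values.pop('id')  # 4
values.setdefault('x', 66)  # 64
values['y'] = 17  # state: {'score': 3, 'x': 64, 'b': 38, 'y': 17}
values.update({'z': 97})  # {'score': 3, 'x': 64, 'b': 38, 'y': 17, 'z': 97}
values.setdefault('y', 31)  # 17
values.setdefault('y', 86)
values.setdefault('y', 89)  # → 17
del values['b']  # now {'score': 3, 'x': 64, 'y': 17, 'z': 97}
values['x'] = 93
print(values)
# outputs {'score': 3, 'x': 93, 'y': 17, 'z': 97}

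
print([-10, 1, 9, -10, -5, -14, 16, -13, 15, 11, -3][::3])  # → [-10, -10, 16, 11]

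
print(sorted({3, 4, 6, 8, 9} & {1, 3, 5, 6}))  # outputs [3, 6]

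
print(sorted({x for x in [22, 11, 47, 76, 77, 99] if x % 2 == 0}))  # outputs [22, 76]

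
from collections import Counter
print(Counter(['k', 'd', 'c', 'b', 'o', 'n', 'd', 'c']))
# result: Counter({'d': 2, 'c': 2, 'k': 1, 'b': 1, 'o': 1, 'n': 1})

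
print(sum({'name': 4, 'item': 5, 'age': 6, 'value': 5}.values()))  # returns 20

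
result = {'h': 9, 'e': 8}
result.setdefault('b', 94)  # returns 94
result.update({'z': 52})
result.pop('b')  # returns 94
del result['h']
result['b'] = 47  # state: {'e': 8, 'z': 52, 'b': 47}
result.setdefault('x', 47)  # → 47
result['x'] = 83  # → {'e': 8, 'z': 52, 'b': 47, 'x': 83}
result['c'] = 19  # {'e': 8, 'z': 52, 'b': 47, 'x': 83, 'c': 19}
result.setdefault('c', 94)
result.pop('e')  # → 8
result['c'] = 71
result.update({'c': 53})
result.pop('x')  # 83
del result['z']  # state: {'b': 47, 'c': 53}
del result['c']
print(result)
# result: {'b': 47}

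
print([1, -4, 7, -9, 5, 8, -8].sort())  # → None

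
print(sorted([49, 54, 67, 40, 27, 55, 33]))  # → [27, 33, 40, 49, 54, 55, 67]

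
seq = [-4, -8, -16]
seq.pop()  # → -16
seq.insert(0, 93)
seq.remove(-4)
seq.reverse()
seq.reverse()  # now [93, -8]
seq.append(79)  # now [93, -8, 79]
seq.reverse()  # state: [79, -8, 93]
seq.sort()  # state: [-8, 79, 93]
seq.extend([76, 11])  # [-8, 79, 93, 76, 11]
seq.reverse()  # [11, 76, 93, 79, -8]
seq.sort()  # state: [-8, 11, 76, 79, 93]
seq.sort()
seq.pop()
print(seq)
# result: [-8, 11, 76, 79]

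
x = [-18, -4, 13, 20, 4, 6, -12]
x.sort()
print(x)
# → [-18, -12, -4, 4, 6, 13, 20]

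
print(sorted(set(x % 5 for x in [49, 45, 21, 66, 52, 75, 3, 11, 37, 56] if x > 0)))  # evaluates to [0, 1, 2, 3, 4]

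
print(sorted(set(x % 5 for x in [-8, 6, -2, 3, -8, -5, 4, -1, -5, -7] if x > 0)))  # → [1, 3, 4]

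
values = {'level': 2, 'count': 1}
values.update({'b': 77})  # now {'level': 2, 'count': 1, 'b': 77}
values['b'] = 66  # {'level': 2, 'count': 1, 'b': 66}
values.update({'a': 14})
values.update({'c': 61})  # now {'level': 2, 'count': 1, 'b': 66, 'a': 14, 'c': 61}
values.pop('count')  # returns 1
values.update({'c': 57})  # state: {'level': 2, 'b': 66, 'a': 14, 'c': 57}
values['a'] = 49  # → {'level': 2, 'b': 66, 'a': 49, 'c': 57}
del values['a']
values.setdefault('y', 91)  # 91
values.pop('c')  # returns 57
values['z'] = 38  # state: {'level': 2, 'b': 66, 'y': 91, 'z': 38}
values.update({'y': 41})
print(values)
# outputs {'level': 2, 'b': 66, 'y': 41, 'z': 38}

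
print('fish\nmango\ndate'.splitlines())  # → ['fish', 'mango', 'date']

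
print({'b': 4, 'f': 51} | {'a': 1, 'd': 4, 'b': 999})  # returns {'b': 999, 'f': 51, 'a': 1, 'd': 4}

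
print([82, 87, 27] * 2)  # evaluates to [82, 87, 27, 82, 87, 27]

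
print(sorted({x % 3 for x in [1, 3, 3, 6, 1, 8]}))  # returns [0, 1, 2]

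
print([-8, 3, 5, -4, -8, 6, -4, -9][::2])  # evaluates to [-8, 5, -8, -4]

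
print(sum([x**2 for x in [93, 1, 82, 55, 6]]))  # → 18435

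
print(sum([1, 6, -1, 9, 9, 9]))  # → 33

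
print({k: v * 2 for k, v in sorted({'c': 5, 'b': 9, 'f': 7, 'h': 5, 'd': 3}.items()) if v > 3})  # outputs {'b': 18, 'c': 10, 'f': 14, 'h': 10}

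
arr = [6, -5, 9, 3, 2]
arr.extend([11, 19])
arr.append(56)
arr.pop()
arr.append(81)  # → [6, -5, 9, 3, 2, 11, 19, 81]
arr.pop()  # 81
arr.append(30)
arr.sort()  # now [-5, 2, 3, 6, 9, 11, 19, 30]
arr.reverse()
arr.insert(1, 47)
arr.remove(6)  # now [30, 47, 19, 11, 9, 3, 2, -5]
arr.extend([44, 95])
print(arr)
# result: [30, 47, 19, 11, 9, 3, 2, -5, 44, 95]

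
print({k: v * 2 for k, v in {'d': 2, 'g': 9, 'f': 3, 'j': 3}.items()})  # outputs {'d': 4, 'g': 18, 'f': 6, 'j': 6}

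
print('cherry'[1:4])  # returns her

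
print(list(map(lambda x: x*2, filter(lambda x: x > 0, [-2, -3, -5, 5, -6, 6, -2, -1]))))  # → [10, 12]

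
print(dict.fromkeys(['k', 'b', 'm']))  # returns {'k': None, 'b': None, 'm': None}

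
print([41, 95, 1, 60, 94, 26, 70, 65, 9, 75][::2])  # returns [41, 1, 94, 70, 9]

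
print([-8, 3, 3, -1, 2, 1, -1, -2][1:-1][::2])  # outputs [3, -1, 1]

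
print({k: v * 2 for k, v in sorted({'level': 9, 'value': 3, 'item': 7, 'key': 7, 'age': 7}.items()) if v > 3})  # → {'age': 14, 'item': 14, 'key': 14, 'level': 18}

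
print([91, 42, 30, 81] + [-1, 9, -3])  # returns [91, 42, 30, 81, -1, 9, -3]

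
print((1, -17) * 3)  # (1, -17, 1, -17, 1, -17)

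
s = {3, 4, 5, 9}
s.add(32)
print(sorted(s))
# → [3, 4, 5, 9, 32]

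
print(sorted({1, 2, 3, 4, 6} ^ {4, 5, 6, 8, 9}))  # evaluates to [1, 2, 3, 5, 8, 9]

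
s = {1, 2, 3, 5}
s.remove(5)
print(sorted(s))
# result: [1, 2, 3]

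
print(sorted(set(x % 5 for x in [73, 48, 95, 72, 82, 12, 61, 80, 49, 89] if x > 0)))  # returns [0, 1, 2, 3, 4]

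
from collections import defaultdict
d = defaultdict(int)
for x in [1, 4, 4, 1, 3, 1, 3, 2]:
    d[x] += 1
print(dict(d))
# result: {1: 3, 4: 2, 3: 2, 2: 1}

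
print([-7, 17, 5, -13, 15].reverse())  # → None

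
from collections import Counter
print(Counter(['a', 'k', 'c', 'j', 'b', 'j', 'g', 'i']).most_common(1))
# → [('j', 2)]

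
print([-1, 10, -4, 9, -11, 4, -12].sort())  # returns None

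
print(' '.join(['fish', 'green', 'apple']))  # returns fish green apple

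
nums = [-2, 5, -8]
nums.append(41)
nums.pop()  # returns 41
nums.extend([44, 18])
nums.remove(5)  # [-2, -8, 44, 18]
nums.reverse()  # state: [18, 44, -8, -2]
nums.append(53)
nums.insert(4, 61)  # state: [18, 44, -8, -2, 61, 53]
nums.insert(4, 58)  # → [18, 44, -8, -2, 58, 61, 53]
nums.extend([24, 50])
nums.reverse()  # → [50, 24, 53, 61, 58, -2, -8, 44, 18]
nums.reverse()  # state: [18, 44, -8, -2, 58, 61, 53, 24, 50]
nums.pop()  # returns 50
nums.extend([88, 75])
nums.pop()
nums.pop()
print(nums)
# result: [18, 44, -8, -2, 58, 61, 53, 24]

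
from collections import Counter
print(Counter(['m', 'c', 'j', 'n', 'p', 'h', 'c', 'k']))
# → Counter({'c': 2, 'm': 1, 'j': 1, 'n': 1, 'p': 1, 'h': 1, 'k': 1})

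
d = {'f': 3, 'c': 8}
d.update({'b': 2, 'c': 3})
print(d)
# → {'f': 3, 'c': 3, 'b': 2}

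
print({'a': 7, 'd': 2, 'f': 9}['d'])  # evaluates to 2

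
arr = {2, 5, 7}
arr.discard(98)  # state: {2, 5, 7}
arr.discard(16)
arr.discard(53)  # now {2, 5, 7}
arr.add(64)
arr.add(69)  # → {2, 5, 7, 64, 69}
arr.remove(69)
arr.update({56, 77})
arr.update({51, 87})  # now {2, 5, 7, 51, 56, 64, 77, 87}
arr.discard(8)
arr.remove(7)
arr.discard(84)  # {2, 5, 51, 56, 64, 77, 87}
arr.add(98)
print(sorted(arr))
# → [2, 5, 51, 56, 64, 77, 87, 98]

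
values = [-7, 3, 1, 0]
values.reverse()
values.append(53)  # [0, 1, 3, -7, 53]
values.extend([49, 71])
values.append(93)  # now [0, 1, 3, -7, 53, 49, 71, 93]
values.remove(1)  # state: [0, 3, -7, 53, 49, 71, 93]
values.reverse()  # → [93, 71, 49, 53, -7, 3, 0]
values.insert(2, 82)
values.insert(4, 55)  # [93, 71, 82, 49, 55, 53, -7, 3, 0]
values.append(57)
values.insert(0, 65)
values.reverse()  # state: [57, 0, 3, -7, 53, 55, 49, 82, 71, 93, 65]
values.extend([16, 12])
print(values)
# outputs [57, 0, 3, -7, 53, 55, 49, 82, 71, 93, 65, 16, 12]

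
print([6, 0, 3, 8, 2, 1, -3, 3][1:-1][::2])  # [0, 8, 1]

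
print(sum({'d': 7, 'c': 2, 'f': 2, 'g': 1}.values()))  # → 12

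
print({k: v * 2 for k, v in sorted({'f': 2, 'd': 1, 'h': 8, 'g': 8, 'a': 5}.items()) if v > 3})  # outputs {'a': 10, 'g': 16, 'h': 16}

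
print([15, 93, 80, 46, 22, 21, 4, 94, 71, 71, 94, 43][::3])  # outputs [15, 46, 4, 71]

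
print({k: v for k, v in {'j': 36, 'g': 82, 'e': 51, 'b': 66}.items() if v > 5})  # {'j': 36, 'g': 82, 'e': 51, 'b': 66}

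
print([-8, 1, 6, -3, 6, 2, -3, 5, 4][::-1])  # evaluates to [4, 5, -3, 2, 6, -3, 6, 1, -8]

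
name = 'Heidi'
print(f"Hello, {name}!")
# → Hello, Heidi!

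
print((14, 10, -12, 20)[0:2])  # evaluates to (14, 10)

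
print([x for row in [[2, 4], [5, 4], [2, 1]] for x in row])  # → [2, 4, 5, 4, 2, 1]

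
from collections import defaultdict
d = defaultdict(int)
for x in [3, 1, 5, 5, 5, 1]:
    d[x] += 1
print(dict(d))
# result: {3: 1, 1: 2, 5: 3}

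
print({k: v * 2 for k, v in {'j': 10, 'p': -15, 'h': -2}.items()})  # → {'j': 20, 'p': -30, 'h': -4}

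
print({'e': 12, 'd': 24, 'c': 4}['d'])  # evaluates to 24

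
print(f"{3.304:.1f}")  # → 3.3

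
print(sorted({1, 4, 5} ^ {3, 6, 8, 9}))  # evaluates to [1, 3, 4, 5, 6, 8, 9]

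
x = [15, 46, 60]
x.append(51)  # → [15, 46, 60, 51]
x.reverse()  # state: [51, 60, 46, 15]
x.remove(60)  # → [51, 46, 15]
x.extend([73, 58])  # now [51, 46, 15, 73, 58]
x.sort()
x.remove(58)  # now [15, 46, 51, 73]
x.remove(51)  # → [15, 46, 73]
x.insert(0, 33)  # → [33, 15, 46, 73]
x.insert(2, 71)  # [33, 15, 71, 46, 73]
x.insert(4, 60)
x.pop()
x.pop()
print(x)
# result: [33, 15, 71, 46]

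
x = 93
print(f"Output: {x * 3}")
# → Output: 279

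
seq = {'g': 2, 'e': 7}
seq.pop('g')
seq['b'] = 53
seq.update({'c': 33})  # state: {'e': 7, 'b': 53, 'c': 33}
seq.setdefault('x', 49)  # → 49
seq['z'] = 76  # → {'e': 7, 'b': 53, 'c': 33, 'x': 49, 'z': 76}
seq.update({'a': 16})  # {'e': 7, 'b': 53, 'c': 33, 'x': 49, 'z': 76, 'a': 16}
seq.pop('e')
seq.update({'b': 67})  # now {'b': 67, 'c': 33, 'x': 49, 'z': 76, 'a': 16}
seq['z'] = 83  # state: {'b': 67, 'c': 33, 'x': 49, 'z': 83, 'a': 16}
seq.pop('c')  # 33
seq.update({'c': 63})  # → {'b': 67, 'x': 49, 'z': 83, 'a': 16, 'c': 63}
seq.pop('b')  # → 67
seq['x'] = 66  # {'x': 66, 'z': 83, 'a': 16, 'c': 63}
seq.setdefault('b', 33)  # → 33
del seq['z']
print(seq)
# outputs {'x': 66, 'a': 16, 'c': 63, 'b': 33}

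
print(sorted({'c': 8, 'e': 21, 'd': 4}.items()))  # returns [('c', 8), ('d', 4), ('e', 21)]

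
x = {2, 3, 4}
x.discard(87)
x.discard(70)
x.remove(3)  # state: {2, 4}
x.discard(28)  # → {2, 4}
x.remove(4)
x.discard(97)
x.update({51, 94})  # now {2, 51, 94}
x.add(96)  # {2, 51, 94, 96}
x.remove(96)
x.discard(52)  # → {2, 51, 94}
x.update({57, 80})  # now {2, 51, 57, 80, 94}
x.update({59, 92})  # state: {2, 51, 57, 59, 80, 92, 94}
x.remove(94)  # {2, 51, 57, 59, 80, 92}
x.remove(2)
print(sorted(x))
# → [51, 57, 59, 80, 92]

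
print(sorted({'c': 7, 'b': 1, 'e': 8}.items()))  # [('b', 1), ('c', 7), ('e', 8)]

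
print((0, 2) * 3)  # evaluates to (0, 2, 0, 2, 0, 2)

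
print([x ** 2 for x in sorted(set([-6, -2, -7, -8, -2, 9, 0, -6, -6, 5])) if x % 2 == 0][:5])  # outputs [64, 36, 4, 0]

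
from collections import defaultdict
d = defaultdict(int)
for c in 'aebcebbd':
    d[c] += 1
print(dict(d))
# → {'a': 1, 'e': 2, 'b': 3, 'c': 1, 'd': 1}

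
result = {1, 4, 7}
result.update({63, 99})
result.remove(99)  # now {1, 4, 7, 63}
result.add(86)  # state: {1, 4, 7, 63, 86}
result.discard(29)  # {1, 4, 7, 63, 86}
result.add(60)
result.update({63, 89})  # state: {1, 4, 7, 60, 63, 86, 89}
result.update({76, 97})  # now {1, 4, 7, 60, 63, 76, 86, 89, 97}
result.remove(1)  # {4, 7, 60, 63, 76, 86, 89, 97}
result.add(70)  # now {4, 7, 60, 63, 70, 76, 86, 89, 97}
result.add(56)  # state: {4, 7, 56, 60, 63, 70, 76, 86, 89, 97}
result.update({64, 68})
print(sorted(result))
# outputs [4, 7, 56, 60, 63, 64, 68, 70, 76, 86, 89, 97]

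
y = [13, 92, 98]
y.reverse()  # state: [98, 92, 13]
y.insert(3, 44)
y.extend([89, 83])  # [98, 92, 13, 44, 89, 83]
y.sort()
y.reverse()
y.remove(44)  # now [98, 92, 89, 83, 13]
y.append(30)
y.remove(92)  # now [98, 89, 83, 13, 30]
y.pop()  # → 30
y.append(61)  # [98, 89, 83, 13, 61]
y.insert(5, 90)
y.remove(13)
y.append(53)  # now [98, 89, 83, 61, 90, 53]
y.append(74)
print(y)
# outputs [98, 89, 83, 61, 90, 53, 74]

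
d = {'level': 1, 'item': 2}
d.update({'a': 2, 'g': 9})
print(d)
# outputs {'level': 1, 'item': 2, 'a': 2, 'g': 9}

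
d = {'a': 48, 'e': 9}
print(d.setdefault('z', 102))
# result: 102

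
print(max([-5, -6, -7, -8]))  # -5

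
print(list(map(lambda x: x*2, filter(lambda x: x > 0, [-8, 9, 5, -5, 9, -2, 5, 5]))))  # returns [18, 10, 18, 10, 10]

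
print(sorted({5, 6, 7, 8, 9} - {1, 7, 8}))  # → [5, 6, 9]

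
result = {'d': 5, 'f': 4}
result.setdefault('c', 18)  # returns 18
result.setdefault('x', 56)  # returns 56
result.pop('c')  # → 18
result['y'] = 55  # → {'d': 5, 'f': 4, 'x': 56, 'y': 55}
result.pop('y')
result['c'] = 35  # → {'d': 5, 'f': 4, 'x': 56, 'c': 35}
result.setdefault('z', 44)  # 44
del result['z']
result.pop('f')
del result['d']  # {'x': 56, 'c': 35}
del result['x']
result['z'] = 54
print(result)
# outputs {'c': 35, 'z': 54}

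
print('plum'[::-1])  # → mulp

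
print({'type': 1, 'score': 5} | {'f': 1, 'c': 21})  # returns {'type': 1, 'score': 5, 'f': 1, 'c': 21}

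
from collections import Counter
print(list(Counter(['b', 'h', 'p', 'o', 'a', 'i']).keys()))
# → ['b', 'h', 'p', 'o', 'a', 'i']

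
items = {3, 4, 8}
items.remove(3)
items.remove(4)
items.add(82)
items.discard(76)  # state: {8, 82}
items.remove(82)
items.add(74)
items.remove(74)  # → {8}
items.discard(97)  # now {8}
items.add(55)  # {8, 55}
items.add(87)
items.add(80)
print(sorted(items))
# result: [8, 55, 80, 87]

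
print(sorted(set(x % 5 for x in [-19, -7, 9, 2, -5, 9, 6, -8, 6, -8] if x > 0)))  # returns [1, 2, 4]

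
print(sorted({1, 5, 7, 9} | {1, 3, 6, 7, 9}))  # [1, 3, 5, 6, 7, 9]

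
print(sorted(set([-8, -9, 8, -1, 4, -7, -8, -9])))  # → [-9, -8, -7, -1, 4, 8]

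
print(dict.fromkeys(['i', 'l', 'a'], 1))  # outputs {'i': 1, 'l': 1, 'a': 1}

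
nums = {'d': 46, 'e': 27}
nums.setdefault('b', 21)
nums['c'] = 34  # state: {'d': 46, 'e': 27, 'b': 21, 'c': 34}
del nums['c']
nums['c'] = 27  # {'d': 46, 'e': 27, 'b': 21, 'c': 27}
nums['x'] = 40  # {'d': 46, 'e': 27, 'b': 21, 'c': 27, 'x': 40}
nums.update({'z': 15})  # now {'d': 46, 'e': 27, 'b': 21, 'c': 27, 'x': 40, 'z': 15}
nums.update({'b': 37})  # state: {'d': 46, 'e': 27, 'b': 37, 'c': 27, 'x': 40, 'z': 15}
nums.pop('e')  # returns 27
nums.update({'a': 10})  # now {'d': 46, 'b': 37, 'c': 27, 'x': 40, 'z': 15, 'a': 10}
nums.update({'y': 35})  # {'d': 46, 'b': 37, 'c': 27, 'x': 40, 'z': 15, 'a': 10, 'y': 35}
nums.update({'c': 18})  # {'d': 46, 'b': 37, 'c': 18, 'x': 40, 'z': 15, 'a': 10, 'y': 35}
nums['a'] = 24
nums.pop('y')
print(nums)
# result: {'d': 46, 'b': 37, 'c': 18, 'x': 40, 'z': 15, 'a': 24}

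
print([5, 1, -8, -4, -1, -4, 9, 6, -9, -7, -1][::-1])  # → [-1, -7, -9, 6, 9, -4, -1, -4, -8, 1, 5]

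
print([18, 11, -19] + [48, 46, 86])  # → [18, 11, -19, 48, 46, 86]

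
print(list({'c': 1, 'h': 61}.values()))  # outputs [1, 61]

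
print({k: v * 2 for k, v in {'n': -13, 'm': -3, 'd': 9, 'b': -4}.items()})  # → {'n': -26, 'm': -6, 'd': 18, 'b': -8}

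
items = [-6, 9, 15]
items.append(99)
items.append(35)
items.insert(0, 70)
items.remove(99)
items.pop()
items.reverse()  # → [15, 9, -6, 70]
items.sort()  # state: [-6, 9, 15, 70]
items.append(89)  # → [-6, 9, 15, 70, 89]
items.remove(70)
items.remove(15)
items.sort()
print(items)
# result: [-6, 9, 89]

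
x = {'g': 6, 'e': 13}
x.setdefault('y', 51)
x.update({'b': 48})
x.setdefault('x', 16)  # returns 16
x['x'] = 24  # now {'g': 6, 'e': 13, 'y': 51, 'b': 48, 'x': 24}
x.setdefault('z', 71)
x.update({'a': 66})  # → {'g': 6, 'e': 13, 'y': 51, 'b': 48, 'x': 24, 'z': 71, 'a': 66}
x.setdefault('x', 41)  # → 24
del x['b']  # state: {'g': 6, 'e': 13, 'y': 51, 'x': 24, 'z': 71, 'a': 66}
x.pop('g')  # 6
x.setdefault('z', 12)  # 71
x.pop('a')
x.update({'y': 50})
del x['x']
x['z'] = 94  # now {'e': 13, 'y': 50, 'z': 94}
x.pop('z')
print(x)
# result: {'e': 13, 'y': 50}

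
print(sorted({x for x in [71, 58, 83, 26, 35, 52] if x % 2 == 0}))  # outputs [26, 52, 58]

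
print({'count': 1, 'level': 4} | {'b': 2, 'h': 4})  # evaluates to {'count': 1, 'level': 4, 'b': 2, 'h': 4}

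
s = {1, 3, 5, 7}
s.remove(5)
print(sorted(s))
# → [1, 3, 7]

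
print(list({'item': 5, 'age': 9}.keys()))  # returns ['item', 'age']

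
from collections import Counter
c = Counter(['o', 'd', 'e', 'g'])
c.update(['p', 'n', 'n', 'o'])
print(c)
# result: Counter({'o': 2, 'n': 2, 'd': 1, 'e': 1, 'g': 1, 'p': 1})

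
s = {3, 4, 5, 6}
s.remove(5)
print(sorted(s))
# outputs [3, 4, 6]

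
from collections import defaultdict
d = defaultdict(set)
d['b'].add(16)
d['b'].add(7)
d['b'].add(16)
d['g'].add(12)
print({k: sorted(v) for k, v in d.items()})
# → {'b': [7, 16], 'g': [12]}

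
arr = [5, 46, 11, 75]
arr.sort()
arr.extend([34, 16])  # [5, 11, 46, 75, 34, 16]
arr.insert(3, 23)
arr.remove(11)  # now [5, 46, 23, 75, 34, 16]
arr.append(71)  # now [5, 46, 23, 75, 34, 16, 71]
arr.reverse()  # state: [71, 16, 34, 75, 23, 46, 5]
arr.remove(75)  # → [71, 16, 34, 23, 46, 5]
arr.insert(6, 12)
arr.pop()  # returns 12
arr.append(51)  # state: [71, 16, 34, 23, 46, 5, 51]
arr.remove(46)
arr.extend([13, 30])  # [71, 16, 34, 23, 5, 51, 13, 30]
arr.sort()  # [5, 13, 16, 23, 30, 34, 51, 71]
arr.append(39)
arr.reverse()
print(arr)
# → [39, 71, 51, 34, 30, 23, 16, 13, 5]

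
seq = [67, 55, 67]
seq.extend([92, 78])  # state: [67, 55, 67, 92, 78]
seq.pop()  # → 78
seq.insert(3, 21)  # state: [67, 55, 67, 21, 92]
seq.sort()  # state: [21, 55, 67, 67, 92]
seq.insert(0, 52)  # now [52, 21, 55, 67, 67, 92]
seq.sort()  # [21, 52, 55, 67, 67, 92]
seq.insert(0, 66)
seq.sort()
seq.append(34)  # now [21, 52, 55, 66, 67, 67, 92, 34]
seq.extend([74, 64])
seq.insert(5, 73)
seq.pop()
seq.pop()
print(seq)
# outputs [21, 52, 55, 66, 67, 73, 67, 92, 34]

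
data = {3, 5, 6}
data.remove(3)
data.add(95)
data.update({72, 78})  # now {5, 6, 72, 78, 95}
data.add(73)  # {5, 6, 72, 73, 78, 95}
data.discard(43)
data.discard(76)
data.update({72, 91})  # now {5, 6, 72, 73, 78, 91, 95}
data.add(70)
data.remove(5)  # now {6, 70, 72, 73, 78, 91, 95}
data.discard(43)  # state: {6, 70, 72, 73, 78, 91, 95}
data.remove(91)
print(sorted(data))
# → [6, 70, 72, 73, 78, 95]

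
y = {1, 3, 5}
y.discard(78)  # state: {1, 3, 5}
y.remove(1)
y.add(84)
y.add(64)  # {3, 5, 64, 84}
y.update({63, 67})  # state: {3, 5, 63, 64, 67, 84}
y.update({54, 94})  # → {3, 5, 54, 63, 64, 67, 84, 94}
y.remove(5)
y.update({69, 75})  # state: {3, 54, 63, 64, 67, 69, 75, 84, 94}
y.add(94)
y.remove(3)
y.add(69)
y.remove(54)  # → {63, 64, 67, 69, 75, 84, 94}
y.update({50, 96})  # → {50, 63, 64, 67, 69, 75, 84, 94, 96}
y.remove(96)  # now {50, 63, 64, 67, 69, 75, 84, 94}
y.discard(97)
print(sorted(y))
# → [50, 63, 64, 67, 69, 75, 84, 94]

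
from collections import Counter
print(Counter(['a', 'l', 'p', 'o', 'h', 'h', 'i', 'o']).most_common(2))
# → [('o', 2), ('h', 2)]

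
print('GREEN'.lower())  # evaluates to green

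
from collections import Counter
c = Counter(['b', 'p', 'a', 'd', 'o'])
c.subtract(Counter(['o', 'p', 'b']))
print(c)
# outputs Counter({'a': 1, 'd': 1, 'b': 0, 'p': 0, 'o': 0})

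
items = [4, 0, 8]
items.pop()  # 8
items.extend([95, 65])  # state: [4, 0, 95, 65]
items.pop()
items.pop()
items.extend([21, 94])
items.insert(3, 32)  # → [4, 0, 21, 32, 94]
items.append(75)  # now [4, 0, 21, 32, 94, 75]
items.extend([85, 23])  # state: [4, 0, 21, 32, 94, 75, 85, 23]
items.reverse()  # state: [23, 85, 75, 94, 32, 21, 0, 4]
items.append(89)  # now [23, 85, 75, 94, 32, 21, 0, 4, 89]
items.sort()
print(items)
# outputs [0, 4, 21, 23, 32, 75, 85, 89, 94]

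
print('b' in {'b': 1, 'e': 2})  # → True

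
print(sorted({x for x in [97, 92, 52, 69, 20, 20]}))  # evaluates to [20, 52, 69, 92, 97]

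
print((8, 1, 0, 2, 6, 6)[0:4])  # (8, 1, 0, 2)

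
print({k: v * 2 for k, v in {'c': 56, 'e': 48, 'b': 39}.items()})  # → {'c': 112, 'e': 96, 'b': 78}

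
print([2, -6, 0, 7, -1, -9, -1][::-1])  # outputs [-1, -9, -1, 7, 0, -6, 2]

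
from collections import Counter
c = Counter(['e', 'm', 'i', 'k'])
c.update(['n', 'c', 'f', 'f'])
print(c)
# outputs Counter({'f': 2, 'e': 1, 'm': 1, 'i': 1, 'k': 1, 'n': 1, 'c': 1})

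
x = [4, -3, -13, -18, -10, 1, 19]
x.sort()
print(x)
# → [-18, -13, -10, -3, 1, 4, 19]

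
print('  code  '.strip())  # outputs code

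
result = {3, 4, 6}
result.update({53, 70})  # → {3, 4, 6, 53, 70}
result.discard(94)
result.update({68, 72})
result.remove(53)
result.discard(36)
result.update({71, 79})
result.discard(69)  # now {3, 4, 6, 68, 70, 71, 72, 79}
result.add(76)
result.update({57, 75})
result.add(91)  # {3, 4, 6, 57, 68, 70, 71, 72, 75, 76, 79, 91}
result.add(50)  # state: {3, 4, 6, 50, 57, 68, 70, 71, 72, 75, 76, 79, 91}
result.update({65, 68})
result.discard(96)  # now {3, 4, 6, 50, 57, 65, 68, 70, 71, 72, 75, 76, 79, 91}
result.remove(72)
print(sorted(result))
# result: [3, 4, 6, 50, 57, 65, 68, 70, 71, 75, 76, 79, 91]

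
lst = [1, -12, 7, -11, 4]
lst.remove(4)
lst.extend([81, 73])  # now [1, -12, 7, -11, 81, 73]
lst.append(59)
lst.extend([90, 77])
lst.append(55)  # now [1, -12, 7, -11, 81, 73, 59, 90, 77, 55]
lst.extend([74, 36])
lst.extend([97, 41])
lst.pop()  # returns 41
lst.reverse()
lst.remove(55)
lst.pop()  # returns 1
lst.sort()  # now [-12, -11, 7, 36, 59, 73, 74, 77, 81, 90, 97]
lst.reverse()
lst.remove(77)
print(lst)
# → [97, 90, 81, 74, 73, 59, 36, 7, -11, -12]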